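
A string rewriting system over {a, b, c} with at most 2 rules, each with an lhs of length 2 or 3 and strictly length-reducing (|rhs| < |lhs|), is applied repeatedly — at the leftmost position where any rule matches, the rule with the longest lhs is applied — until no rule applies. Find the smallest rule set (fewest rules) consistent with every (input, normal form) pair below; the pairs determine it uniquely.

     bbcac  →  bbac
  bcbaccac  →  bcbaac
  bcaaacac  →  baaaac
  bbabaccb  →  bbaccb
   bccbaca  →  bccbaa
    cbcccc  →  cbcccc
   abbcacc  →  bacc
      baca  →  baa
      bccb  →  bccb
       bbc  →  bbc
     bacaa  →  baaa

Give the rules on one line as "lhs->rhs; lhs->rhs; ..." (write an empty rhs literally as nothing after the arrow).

  | bbcac => bbac
  | bcbaccac => bcbacac => bcbaac
  | bcaaacac => baaacac => baaaac
  | bbabaccb => bbaccb

ab->; ca->a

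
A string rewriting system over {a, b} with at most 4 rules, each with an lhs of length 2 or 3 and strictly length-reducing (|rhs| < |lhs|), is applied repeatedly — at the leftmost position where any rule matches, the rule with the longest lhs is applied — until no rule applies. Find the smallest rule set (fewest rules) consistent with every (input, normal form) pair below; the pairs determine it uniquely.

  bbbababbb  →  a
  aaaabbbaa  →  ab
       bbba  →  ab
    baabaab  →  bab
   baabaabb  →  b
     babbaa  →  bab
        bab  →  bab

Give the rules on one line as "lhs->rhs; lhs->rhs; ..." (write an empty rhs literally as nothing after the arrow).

aa->; aba->ab; bb->a; bba->b

  | bbbababbb => abababbb => abbabbb => abbbb => aabb => bb => a
  | aaaabbbaa => aabbbaa => bbbaa => abaa => aba => ab
  | bbba => aba => ab
  | baabaab => bbaab => bab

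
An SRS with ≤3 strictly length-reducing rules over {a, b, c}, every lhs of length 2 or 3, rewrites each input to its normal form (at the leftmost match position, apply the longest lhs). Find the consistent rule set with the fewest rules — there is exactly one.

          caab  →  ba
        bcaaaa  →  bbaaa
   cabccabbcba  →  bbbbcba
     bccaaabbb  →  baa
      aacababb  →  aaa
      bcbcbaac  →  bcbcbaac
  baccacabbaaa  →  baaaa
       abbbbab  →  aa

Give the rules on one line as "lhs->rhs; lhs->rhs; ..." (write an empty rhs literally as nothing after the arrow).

  | caab => bab => ba
  | bcaaaa => bbaaa
  | cabccabbcba => bbccabbcba => bbbbcba
  | bccaaabbb => baabbb => baabb => baab => baa

ab->a; ca->b; cca->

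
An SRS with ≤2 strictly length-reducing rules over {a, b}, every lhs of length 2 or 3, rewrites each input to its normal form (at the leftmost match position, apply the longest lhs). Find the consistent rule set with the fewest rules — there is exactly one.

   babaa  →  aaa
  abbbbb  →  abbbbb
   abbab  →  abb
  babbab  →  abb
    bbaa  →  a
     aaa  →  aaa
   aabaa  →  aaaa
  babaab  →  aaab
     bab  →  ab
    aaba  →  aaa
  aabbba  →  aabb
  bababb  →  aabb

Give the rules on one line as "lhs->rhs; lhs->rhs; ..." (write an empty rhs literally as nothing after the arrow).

  | babaa => abaa => aaa
  | abbbbb
  | abbab => abb
  | babbab => abbab => abb

ba->a; bba->b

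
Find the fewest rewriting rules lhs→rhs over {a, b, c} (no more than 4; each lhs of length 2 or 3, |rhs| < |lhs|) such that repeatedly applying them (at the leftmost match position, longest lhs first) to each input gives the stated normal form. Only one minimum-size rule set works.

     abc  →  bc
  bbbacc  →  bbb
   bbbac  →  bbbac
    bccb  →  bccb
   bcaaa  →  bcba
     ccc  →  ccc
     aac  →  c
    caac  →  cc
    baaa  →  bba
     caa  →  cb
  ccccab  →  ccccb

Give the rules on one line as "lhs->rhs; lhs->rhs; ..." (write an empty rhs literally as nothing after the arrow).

aa->b; aac->c; ab->b; acc->

  | abc => bc
  | bbbacc => bbb
  | bbbac
  | bccb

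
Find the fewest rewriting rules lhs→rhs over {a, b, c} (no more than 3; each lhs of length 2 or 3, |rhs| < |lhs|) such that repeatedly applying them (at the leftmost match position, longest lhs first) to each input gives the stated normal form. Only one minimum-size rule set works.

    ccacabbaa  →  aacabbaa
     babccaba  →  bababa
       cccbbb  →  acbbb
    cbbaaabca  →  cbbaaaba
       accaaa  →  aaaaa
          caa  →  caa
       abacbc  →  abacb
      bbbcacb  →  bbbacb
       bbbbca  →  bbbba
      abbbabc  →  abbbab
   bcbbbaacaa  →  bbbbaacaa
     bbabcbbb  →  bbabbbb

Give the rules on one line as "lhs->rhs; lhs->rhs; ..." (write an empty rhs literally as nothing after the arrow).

  | ccacabbaa => aacabbaa
  | babccaba => babcaba => bababa
  | cccbbb => acbbb
  | cbbaaabca => cbbaaaba

bc->b; cc->a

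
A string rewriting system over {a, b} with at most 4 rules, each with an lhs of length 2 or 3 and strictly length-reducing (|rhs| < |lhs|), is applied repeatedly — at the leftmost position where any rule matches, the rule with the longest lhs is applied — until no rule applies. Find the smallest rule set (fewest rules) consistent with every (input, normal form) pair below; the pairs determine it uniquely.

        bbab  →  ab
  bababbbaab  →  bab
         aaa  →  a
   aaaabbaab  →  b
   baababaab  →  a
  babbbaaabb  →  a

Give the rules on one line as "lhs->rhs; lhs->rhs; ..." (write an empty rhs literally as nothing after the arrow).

aa->; bb->; bbb->ab

  | bbab => ab
  | bababbbaab => babaabaab => babbaab => baaab => bab
  | aaa => a
  | aaaabbaab => aabbaab => bbaab => aab => b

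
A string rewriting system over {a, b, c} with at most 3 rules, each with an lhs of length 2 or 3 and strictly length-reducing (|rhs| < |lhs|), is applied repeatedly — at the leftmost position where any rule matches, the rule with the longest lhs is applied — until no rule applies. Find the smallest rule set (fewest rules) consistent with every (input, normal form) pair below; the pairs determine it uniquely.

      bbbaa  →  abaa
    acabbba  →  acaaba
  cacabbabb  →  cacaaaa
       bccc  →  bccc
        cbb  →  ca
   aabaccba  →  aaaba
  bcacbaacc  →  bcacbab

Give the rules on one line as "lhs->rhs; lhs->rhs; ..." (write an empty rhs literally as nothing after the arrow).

  | bbbaa => abaa
  | acabbba => acaaba
  | cacabbabb => cacaaabb => cacaaaa
  | bccc

acc->b; bb->a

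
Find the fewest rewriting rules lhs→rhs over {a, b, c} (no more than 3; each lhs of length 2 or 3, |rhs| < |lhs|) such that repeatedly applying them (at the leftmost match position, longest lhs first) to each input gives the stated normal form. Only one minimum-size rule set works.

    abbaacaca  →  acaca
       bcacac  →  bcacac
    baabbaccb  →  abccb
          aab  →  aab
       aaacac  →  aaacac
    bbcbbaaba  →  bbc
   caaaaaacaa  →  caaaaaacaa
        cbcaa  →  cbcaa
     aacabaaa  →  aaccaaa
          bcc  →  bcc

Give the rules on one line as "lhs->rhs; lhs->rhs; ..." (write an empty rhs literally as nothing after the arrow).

  | abbaacaca => abacaca => acaca
  | bcacac
  | baabbaccb => abbaccb => abccb
  | aab

ba->; cab->cc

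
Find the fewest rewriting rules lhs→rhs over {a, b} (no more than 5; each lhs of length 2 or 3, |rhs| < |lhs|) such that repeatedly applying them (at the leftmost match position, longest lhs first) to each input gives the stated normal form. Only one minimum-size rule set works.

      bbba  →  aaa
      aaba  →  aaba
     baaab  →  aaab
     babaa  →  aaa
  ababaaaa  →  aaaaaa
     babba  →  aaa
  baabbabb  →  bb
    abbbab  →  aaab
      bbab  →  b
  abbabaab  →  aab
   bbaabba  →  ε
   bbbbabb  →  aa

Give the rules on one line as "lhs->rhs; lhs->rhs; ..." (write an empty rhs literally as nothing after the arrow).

abb->bb; baa->aa; bba->; bbb->aa

  | bbba => aaa
  | aaba
  | baaab => aaab
  | babaa => baaa => aaa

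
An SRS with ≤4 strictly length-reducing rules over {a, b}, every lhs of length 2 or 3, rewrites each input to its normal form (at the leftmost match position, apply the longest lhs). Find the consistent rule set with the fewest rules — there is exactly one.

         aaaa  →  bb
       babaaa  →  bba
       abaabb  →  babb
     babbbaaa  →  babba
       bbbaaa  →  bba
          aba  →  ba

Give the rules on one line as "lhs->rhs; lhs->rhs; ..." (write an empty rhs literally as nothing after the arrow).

  | aaaa => baa => bb
  | babaaa => bbaaa => bbba => bba
  | abaabb => baabb => babb
  | babbbaaa => babbaaa => babbba => babba

aa->b; aab->ab; aba->ba; bbb->bb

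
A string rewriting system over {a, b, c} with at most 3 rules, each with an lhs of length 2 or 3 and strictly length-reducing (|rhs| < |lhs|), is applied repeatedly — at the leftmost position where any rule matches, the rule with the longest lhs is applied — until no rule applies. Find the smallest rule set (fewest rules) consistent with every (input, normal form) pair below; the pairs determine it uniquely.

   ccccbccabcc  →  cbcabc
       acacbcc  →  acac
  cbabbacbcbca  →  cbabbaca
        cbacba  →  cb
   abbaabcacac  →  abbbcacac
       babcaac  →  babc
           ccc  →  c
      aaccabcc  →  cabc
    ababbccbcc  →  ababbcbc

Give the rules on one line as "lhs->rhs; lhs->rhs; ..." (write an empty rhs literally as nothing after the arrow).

  | ccccbccabcc => cccbccabcc => ccbccabcc => cbccabcc => cbcabcc => cbcabc
  | acacbcc => acacc => acac
  | cbabbacbcbca => cbabbacbca => cbabbaca
  | cbacba => cbaa => cb

aa->; acb->a; cc->c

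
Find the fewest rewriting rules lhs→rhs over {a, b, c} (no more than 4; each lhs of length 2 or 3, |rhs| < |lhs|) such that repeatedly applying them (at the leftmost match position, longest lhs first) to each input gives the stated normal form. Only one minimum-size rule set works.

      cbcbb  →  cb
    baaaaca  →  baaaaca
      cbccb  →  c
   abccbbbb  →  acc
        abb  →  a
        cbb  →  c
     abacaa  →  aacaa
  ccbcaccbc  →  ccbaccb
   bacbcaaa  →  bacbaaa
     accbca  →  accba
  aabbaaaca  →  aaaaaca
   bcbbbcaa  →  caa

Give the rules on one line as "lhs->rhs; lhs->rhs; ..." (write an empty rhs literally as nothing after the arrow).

ab->a; bb->; bc->b

  | cbcbb => cbbb => cb
  | baaaaca
  | cbccb => cbcb => cbb => c
  | abccbbbb => accbbbb => accbb => acc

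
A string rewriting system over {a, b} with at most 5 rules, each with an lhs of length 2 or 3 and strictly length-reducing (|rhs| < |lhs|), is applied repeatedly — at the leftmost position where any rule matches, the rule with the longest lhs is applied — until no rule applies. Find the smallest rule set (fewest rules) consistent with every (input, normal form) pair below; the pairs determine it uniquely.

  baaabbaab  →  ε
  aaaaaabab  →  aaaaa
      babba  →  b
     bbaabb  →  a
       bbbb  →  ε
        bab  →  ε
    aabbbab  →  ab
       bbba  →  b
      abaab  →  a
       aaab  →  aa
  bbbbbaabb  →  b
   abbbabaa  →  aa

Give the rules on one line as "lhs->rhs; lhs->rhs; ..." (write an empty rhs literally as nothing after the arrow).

  | baaabbaab => baabbaab => babbaab => bbbaab => baab => bab => bb => ε
  | aaaaaabab => aaaaaab => aaaaa
  | babba => bbba => ba => b
  | bbaabb => abb => a

aab->a; ba->b; bb->; bba->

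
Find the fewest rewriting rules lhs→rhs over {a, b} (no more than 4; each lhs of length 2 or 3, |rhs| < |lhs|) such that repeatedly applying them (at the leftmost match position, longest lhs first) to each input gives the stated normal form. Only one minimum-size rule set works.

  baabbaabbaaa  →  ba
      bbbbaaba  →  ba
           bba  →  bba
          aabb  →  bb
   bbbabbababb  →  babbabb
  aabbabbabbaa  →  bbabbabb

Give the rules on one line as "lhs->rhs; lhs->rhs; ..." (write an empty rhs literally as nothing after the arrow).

  | baabbaabbaaa => bbbaabbaaa => baabbaaa => bbbaaa => baaa => ba
  | bbbbaaba => bbaaba => bbba => ba
  | bba
  | aabb => bb

aa->; aba->a; bbb->b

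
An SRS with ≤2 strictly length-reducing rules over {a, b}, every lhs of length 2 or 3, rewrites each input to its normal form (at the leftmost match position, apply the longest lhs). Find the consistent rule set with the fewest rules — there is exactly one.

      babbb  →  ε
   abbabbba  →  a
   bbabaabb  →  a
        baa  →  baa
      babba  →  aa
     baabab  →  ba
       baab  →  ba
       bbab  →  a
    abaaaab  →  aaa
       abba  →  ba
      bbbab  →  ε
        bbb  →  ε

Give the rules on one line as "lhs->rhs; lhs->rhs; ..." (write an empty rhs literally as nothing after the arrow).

ab->; bb->a

  | babbb => bbb => ab => ε
  | abbabbba => babbba => bbba => aba => a
  | bbabaabb => aabaabb => aaabb => aab => a
  | baa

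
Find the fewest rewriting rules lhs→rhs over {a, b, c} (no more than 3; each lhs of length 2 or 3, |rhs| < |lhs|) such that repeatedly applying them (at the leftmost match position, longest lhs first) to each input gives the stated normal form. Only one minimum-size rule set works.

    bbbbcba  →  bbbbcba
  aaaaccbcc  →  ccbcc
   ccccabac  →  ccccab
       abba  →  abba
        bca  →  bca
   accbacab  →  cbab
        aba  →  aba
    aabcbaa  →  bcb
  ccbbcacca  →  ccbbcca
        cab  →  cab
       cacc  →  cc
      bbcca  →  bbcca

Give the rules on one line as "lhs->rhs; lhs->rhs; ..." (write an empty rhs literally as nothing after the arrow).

aa->; ac->

  | bbbbcba
  | aaaaccbcc => aaccbcc => ccbcc
  | ccccabac => ccccab
  | abba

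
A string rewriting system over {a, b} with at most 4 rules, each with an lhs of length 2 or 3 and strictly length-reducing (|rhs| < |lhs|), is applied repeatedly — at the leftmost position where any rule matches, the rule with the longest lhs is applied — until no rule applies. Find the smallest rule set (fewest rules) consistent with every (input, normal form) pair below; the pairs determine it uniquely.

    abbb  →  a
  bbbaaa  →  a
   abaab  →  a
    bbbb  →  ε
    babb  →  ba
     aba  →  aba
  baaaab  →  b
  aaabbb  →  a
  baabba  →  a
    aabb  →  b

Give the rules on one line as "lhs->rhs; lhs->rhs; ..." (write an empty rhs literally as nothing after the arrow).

  | abbb => aaa => a
  | bbbaaa => aaaaa => aaa => a
  | abaab => abbb => aaa => a
  | bbbb => aab => bb => ε

aa->b; aaa->a; bb->; bbb->aa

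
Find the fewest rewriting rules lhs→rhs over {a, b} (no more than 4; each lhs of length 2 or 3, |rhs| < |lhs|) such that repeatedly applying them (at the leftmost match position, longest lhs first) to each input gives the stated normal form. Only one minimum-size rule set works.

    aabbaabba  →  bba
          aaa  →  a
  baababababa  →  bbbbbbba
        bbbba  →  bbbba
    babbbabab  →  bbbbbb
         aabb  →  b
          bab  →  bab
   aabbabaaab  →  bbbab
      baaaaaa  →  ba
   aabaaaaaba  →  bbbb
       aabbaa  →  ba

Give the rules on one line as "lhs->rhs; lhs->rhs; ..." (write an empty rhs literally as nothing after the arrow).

aa->a; aba->bb; abb->b

  | aabbaabba => abbaabba => baabba => babba => bba
  | aaa => aa => a
  | baababababa => bababababa => bbbbababa => bbbbbbba
  | bbbba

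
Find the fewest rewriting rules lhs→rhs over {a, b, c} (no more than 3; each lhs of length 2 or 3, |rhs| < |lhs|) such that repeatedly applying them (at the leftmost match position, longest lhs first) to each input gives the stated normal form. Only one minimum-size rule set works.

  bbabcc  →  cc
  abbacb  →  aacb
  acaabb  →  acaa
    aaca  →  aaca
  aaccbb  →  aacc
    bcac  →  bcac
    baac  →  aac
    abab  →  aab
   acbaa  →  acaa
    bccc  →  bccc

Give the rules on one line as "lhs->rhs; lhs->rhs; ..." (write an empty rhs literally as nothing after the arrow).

abc->c; ba->a; bb->

  | bbabcc => abcc => cc
  | abbacb => aacb
  | acaabb => acaa
  | aaca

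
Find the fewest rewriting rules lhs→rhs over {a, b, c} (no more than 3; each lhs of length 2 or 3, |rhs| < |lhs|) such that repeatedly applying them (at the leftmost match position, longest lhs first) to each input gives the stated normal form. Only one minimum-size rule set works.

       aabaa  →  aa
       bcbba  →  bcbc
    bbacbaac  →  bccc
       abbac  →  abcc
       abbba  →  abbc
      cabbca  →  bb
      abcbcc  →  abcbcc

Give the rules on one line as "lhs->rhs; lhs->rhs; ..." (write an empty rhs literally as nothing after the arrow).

ba->c; ca->

  | aabaa => aaca => aa
  | bcbba => bcbc
  | bbacbaac => bccbaac => bcccac => bccc
  | abbac => abcc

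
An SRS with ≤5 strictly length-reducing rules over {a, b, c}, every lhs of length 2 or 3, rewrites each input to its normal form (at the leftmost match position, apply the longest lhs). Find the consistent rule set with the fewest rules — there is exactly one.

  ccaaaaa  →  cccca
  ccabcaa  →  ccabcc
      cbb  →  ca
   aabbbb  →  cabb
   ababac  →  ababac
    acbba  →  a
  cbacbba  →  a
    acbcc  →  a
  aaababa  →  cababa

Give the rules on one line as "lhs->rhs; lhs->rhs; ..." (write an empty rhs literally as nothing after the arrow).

  | ccaaaaa => cccaaa => cccca
  | ccabcaa => ccabcc
  | cbb => ca
  | aabbbb => cbbbb => cabb

aa->c; acc->a; cb->; cbb->ca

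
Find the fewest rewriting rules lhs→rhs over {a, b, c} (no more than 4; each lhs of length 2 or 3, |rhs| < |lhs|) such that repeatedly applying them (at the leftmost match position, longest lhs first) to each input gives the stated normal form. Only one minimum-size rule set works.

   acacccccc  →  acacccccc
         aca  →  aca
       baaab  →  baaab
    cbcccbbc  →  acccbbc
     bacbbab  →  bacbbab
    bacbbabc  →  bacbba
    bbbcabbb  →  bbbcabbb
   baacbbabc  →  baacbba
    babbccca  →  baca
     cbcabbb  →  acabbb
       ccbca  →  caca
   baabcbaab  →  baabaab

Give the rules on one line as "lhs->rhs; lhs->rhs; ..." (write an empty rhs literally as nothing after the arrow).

abc->a; bcc->c; cbc->ac

  | acacccccc
  | aca
  | baaab
  | cbcccbbc => acccbbc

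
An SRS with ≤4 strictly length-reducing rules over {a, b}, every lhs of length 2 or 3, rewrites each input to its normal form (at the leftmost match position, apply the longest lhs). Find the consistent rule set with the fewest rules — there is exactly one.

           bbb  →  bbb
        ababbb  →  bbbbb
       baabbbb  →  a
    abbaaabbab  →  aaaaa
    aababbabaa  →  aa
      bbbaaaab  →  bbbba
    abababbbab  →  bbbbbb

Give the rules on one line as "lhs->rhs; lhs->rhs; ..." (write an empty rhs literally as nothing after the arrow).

  | bbb
  | ababbb => bbbbb
  | baabbbb => abbbbb => abbb => ab => a
  | abbaaabbab => aaaabbab => aaaaab => aaaaa

ab->a; aba->bb; abb->a; baa->ab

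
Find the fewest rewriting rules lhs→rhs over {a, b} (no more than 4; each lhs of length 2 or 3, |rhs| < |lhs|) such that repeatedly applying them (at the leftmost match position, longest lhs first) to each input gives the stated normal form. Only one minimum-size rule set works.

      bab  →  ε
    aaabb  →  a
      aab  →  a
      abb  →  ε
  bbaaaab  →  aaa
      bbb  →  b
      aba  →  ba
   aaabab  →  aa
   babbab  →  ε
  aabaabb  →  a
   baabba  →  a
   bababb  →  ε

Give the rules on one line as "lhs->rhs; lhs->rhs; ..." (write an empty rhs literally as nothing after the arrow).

  | bab => bb => ε
  | aaabb => aab => a
  | aab => a
  | abb => bb => ε

aab->a; ab->b; bb->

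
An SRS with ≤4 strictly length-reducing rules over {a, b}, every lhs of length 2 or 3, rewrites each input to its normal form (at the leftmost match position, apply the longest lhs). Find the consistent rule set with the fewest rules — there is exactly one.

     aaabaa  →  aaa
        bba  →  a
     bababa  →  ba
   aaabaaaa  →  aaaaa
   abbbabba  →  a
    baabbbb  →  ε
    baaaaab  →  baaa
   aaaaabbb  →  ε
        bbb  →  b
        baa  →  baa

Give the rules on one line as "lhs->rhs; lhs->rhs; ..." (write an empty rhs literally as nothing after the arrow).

  | aaabaa => aaa
  | bba => a
  | bababa => baba => ba
  | aaabaaaa => aaaaa

aab->; ab->; abb->ab; bb->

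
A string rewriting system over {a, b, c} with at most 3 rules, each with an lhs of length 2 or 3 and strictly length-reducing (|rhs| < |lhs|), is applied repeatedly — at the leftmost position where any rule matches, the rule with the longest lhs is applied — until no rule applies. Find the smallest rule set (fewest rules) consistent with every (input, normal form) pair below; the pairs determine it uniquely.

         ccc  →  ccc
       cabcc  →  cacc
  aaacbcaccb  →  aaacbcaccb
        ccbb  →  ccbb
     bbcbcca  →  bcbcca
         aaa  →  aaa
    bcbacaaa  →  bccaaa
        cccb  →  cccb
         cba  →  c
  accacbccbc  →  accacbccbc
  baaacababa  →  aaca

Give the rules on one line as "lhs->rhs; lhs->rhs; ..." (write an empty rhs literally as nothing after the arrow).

  | ccc
  | cabcc => cacc
  | aaacbcaccb
  | ccbb

abc->ac; ba->; bbc->bc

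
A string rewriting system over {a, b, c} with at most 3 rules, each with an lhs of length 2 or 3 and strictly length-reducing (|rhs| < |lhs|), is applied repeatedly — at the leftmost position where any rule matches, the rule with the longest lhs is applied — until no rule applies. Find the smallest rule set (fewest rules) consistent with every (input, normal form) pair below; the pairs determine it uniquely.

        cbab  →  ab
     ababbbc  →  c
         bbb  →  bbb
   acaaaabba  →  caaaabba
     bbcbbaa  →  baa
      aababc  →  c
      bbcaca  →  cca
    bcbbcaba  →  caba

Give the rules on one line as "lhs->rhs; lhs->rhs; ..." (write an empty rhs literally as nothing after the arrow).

  | cbab => ab
  | ababbbc => ababbc => ababc => abac => abc => ac => c
  | bbb
  | acaaaabba => caaaabba

ac->c; bc->c; cb->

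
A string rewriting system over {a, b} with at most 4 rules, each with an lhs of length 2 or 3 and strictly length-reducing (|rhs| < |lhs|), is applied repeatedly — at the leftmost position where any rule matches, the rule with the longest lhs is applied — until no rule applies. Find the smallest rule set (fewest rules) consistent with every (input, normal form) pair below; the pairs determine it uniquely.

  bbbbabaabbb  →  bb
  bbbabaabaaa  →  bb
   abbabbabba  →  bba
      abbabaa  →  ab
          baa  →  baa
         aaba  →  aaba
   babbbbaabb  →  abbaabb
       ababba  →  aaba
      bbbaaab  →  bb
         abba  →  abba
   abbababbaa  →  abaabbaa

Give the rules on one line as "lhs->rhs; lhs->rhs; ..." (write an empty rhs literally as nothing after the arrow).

  | bbbbabaabbb => bbbabaabbb => bbabaabbb => baaabbb => bbbb => bbb => bb
  | bbbabaabaaa => bbabaabaaa => baaabaaa => bbaaa => bb
  | abbabbabba => abababba => aaabba => bba
  | abbabaa => abaaa => ab

aaa->; bab->a; bbb->bb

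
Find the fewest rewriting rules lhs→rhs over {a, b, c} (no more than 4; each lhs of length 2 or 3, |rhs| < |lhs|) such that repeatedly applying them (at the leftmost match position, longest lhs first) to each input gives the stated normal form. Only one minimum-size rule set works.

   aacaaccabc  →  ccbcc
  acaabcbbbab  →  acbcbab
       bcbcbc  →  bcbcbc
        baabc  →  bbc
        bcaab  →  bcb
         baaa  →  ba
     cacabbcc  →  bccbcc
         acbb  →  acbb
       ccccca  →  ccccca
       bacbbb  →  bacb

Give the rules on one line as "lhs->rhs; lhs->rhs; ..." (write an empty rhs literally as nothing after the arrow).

aa->; bbb->b; cab->bc

  | aacaaccabc => caaccabc => cccabc => ccbcc
  | acaabcbbbab => acbcbbbab => acbcbab
  | bcbcbc
  | baabc => bbc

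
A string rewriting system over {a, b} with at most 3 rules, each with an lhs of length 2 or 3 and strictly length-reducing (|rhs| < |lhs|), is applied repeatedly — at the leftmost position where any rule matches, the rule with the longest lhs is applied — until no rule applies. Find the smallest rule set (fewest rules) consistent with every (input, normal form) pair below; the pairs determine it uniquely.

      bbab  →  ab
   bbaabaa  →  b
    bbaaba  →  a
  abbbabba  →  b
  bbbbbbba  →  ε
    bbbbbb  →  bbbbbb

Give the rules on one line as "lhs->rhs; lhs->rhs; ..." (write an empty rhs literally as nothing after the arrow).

aa->b; ba->; bba->a

  | bbab => ab
  | bbaabaa => aabaa => bbaa => aa => b
  | bbaaba => aaba => bba => a
  | abbbabba => ababba => abba => aa => b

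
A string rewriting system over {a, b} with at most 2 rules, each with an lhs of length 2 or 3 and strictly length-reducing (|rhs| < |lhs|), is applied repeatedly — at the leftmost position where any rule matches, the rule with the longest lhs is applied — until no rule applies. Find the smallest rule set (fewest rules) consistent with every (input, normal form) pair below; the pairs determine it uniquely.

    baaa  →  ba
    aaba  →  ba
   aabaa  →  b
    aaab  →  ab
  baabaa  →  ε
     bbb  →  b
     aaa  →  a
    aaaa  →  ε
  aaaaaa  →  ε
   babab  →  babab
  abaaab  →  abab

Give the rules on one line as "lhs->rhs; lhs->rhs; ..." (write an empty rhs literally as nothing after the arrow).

  | baaa => ba
  | aaba => ba
  | aabaa => baa => b
  | aaab => ab

aa->; bb->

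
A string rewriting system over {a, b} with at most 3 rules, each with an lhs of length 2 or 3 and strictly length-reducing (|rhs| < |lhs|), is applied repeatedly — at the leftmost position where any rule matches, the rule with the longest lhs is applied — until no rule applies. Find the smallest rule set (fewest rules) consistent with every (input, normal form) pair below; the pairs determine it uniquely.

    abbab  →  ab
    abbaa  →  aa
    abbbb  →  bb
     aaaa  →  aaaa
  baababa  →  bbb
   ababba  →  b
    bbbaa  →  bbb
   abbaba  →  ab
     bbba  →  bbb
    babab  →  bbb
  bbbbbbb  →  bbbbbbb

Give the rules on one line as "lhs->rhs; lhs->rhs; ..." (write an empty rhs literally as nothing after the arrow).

  | abbab => ab
  | abbaa => aa
  | abbbb => bb
  | aaaa

abb->; ba->b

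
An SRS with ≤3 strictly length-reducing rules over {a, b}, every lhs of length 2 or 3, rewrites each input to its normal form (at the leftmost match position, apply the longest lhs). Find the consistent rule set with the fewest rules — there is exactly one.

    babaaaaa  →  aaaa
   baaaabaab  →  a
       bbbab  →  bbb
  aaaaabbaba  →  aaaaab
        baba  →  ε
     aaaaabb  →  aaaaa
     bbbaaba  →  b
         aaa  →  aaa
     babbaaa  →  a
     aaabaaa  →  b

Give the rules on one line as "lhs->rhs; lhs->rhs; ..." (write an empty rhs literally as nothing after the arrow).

aba->b; abb->a; ba->

  | babaaaaa => baaaaa => aaaa
  | baaaabaab => aaabaab => aabab => abb => a
  | bbbab => bbb
  | aaaaabbaba => aaaaaaba => aaaaab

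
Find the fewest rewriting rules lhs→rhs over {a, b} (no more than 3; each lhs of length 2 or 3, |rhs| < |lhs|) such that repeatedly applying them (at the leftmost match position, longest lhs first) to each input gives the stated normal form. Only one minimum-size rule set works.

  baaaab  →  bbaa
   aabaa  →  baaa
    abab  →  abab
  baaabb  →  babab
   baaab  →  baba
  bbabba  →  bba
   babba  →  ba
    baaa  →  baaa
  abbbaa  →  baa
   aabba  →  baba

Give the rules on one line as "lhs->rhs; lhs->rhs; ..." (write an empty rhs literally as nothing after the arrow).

aab->ba; abb->

  | baaaab => baaba => bbaa
  | aabaa => baaa
  | abab
  | baaabb => babab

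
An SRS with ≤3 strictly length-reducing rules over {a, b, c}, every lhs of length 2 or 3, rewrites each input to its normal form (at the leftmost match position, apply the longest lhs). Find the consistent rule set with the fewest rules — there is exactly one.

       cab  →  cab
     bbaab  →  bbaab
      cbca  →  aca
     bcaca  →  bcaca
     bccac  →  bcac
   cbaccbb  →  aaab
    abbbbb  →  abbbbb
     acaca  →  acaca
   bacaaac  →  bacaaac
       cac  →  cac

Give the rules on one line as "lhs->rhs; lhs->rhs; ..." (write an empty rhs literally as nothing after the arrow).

  | cab
  | bbaab
  | cbca => aca
  | bcaca

cb->a; cc->c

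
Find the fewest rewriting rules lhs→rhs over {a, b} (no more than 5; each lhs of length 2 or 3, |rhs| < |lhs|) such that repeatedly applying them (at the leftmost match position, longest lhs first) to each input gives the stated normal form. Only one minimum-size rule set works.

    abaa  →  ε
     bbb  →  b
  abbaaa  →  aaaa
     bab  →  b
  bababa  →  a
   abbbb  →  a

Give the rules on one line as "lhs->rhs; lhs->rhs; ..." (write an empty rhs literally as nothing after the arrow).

ab->b; ba->a; baa->; bb->a

  | abaa => baa => ε
  | bbb => ab => b
  | abbaaa => bbaaa => aaaa
  | bab => ab => b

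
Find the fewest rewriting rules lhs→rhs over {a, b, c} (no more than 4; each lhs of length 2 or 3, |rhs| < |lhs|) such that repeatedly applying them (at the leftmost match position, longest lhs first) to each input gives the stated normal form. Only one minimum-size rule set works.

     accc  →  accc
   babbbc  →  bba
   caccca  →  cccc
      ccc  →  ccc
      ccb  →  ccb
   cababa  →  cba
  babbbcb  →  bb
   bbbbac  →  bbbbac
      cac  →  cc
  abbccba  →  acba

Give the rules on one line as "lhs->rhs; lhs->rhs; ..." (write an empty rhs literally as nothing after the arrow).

  | accc
  | babbbc => bbbc => bba
  | caccca => cccca => cccc
  | ccc

ab->; bc->a; ca->c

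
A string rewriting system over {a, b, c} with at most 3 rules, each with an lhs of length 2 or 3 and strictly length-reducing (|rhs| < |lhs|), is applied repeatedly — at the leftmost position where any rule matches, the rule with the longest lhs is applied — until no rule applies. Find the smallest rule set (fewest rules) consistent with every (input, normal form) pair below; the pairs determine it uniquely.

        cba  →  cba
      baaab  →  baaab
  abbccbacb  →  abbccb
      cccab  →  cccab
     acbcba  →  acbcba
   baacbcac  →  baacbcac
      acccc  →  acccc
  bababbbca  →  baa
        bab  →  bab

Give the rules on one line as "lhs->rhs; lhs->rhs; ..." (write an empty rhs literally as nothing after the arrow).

  | cba
  | baaab
  | abbccbacb => abbccb
  | cccab

bac->; bbb->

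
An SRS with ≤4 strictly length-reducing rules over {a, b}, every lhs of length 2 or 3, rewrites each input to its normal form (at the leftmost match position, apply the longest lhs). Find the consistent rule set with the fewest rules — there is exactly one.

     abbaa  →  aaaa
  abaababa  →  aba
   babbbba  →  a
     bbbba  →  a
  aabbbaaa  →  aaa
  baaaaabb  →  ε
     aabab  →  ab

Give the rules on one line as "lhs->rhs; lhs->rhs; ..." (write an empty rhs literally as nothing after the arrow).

  | abbaa => aaaa
  | abaababa => abbbaba => aababa => bbaba => aba
  | babbbba => baabba => bbbba => bba => a
  | bbbba => bba => a

aab->bb; abb->aa; bb->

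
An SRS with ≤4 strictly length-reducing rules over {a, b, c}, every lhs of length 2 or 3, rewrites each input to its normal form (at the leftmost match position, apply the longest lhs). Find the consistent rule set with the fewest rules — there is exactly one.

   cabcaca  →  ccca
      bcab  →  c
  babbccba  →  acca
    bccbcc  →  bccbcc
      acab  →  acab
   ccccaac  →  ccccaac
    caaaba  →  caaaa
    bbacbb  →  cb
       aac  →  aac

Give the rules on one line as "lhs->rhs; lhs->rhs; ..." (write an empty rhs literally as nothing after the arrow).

  | cabcaca => cacbca => ccca
  | bcab => cbb => c
  | babbccba => abbccba => accba => acca
  | bccbcc

acb->c; ba->a; bb->; bca->cb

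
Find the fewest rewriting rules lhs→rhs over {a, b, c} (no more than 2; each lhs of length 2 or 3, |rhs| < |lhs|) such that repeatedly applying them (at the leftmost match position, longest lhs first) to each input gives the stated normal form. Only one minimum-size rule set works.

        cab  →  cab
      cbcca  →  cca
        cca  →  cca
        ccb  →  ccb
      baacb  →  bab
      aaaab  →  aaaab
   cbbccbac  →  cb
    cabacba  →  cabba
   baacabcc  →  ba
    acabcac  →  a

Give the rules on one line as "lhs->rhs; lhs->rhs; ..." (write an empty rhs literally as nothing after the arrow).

ac->; bc->

  | cab
  | cbcca => cca
  | cca
  | ccb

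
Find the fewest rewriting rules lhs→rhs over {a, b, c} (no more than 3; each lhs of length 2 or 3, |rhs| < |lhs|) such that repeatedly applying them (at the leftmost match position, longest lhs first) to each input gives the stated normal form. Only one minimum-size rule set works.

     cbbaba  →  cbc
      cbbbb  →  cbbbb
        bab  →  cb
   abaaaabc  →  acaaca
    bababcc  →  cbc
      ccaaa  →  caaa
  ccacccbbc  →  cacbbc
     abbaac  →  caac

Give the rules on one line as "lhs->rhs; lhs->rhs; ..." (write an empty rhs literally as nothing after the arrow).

  | cbbaba => cbcba => cbcc => cbc
  | cbbbb
  | bab => cb
  | abaaaabc => acaaabc => acaaca

abc->ca; ba->c; cc->c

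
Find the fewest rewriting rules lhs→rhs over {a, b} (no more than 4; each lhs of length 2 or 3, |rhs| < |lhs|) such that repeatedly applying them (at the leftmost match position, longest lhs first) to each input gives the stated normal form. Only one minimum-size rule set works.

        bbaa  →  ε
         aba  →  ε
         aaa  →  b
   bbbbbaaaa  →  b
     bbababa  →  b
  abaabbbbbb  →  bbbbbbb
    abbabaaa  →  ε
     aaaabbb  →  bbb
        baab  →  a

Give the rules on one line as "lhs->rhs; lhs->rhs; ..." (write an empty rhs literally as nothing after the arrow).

aa->; aaa->b; ab->a; ba->

  | bbaa => ba => ε
  | aba => aa => ε
  | aaa => b
  | bbbbbaaaa => bbbbaaa => bbbaa => bba => b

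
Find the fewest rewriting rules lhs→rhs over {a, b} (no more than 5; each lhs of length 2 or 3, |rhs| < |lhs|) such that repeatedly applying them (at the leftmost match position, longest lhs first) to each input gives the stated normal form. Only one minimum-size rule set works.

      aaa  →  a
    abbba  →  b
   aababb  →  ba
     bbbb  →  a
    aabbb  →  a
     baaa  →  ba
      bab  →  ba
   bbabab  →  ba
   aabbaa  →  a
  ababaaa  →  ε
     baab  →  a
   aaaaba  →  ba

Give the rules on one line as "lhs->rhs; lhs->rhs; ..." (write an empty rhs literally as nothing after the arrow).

aa->; ab->a; aba->b; bb->a

  | aaa => a
  | abbba => abba => aba => b
  | aababb => babb => bab => ba
  | bbbb => abb => ab => a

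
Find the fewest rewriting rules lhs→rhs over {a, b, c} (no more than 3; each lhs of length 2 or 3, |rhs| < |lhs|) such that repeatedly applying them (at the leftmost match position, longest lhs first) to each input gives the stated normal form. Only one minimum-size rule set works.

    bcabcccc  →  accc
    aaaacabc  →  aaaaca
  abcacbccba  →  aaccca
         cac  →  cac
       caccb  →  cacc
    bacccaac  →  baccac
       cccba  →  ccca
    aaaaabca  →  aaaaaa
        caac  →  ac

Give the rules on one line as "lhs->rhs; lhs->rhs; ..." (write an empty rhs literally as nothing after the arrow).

bc->; caa->a; cb->c

  | bcabcccc => abcccc => accc
  | aaaacabc => aaaaca
  | abcacbccba => aacbccba => aacccba => aaccca
  | cac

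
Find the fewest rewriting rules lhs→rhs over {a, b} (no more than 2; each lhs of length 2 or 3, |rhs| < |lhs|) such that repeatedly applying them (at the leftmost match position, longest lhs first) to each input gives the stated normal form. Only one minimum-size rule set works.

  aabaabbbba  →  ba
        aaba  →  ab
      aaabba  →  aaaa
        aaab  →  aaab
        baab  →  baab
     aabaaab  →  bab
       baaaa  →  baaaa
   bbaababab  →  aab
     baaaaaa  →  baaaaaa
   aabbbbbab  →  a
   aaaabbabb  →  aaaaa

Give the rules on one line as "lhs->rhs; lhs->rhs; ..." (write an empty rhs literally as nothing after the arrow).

  | aabaabbbba => ababbbba => bbbbba => bbba => ba
  | aaba => ab
  | aaabba => aaaa
  | aaab

aba->b; bb->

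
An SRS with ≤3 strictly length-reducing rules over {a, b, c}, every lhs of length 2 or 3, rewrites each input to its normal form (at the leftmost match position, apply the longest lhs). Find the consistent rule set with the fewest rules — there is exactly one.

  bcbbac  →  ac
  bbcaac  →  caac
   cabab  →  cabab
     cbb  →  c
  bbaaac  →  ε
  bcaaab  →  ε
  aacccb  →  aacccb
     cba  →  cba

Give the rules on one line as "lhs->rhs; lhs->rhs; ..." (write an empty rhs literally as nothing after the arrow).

aaa->b; bb->; bc->

  | bcbbac => bbac => ac
  | bbcaac => caac
  | cabab
  | cbb => c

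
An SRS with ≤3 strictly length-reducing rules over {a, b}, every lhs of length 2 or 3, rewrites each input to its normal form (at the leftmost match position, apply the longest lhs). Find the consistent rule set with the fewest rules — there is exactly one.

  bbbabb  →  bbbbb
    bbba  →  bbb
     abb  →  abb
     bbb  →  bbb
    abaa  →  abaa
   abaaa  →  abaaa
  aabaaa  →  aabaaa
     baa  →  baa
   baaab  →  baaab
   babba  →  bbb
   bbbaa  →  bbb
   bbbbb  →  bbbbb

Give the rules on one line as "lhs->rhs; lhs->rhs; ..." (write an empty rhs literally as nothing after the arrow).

bab->bb; bba->bb

  | bbbabb => bbbbb
  | bbba => bbb
  | abb
  | bbb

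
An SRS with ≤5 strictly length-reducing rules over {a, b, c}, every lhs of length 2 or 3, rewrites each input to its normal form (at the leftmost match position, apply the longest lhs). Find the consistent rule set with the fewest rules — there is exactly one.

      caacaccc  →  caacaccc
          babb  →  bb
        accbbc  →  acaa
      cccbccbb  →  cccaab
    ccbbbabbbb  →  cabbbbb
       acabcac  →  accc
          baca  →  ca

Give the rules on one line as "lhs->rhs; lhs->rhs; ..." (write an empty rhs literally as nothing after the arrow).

  | caacaccc
  | babb => bb
  | accbbc => acabc => acaa
  | cccbccbb => cccacbb => cccaab

aaa->c; ba->; bc->a; cbb->ab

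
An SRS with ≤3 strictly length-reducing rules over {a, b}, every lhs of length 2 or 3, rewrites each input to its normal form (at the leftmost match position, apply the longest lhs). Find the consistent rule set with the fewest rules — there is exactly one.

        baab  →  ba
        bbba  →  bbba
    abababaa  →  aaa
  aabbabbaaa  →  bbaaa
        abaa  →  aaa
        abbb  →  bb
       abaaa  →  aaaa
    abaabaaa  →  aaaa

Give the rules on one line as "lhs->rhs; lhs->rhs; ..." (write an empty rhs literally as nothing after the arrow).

  | baab => bab => ba
  | bbba
  | abababaa => aababaa => ababaa => aabaa => abaa => aaa
  | aabbabbaaa => abbabbaaa => babbaaa => bbaaa

aab->ab; ab->a; abb->b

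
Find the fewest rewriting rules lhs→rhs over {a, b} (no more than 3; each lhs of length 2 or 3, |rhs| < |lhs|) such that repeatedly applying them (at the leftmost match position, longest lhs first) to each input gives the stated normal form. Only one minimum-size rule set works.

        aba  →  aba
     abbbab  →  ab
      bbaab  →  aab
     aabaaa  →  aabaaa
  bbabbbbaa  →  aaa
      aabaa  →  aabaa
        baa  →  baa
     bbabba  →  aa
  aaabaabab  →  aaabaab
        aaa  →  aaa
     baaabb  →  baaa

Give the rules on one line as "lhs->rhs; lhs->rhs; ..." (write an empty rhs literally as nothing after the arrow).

  | aba
  | abbbab => abab => ab
  | bbaab => aab
  | aabaaa

bab->b; bb->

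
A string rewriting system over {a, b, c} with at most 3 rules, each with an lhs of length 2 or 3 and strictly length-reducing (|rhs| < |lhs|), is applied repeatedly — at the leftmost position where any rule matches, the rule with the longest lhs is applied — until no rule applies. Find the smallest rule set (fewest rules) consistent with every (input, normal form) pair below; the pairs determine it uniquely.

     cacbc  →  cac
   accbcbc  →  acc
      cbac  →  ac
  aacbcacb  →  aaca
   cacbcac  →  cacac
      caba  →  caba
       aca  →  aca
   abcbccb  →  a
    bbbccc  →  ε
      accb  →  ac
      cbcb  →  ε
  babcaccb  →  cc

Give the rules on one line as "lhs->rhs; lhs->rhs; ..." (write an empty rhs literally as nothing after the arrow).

baa->c; bc->; cb->

  | cacbc => cac
  | accbcbc => accbc => acc
  | cbac => ac
  | aacbcacb => aacacb => aaca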